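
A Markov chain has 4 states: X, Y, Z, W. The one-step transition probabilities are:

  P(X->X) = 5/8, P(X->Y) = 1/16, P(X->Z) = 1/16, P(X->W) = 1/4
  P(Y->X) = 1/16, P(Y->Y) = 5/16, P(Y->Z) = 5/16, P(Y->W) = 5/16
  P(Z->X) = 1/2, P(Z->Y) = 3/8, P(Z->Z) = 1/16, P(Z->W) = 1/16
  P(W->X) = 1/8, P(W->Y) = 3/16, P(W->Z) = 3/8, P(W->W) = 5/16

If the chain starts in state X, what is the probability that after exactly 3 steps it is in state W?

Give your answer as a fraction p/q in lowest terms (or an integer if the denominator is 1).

Answer: 1003/4096

Derivation:
Computing P^3 by repeated multiplication:
P^1 =
  X: [5/8, 1/16, 1/16, 1/4]
  Y: [1/16, 5/16, 5/16, 5/16]
  Z: [1/2, 3/8, 1/16, 1/16]
  W: [1/8, 3/16, 3/8, 5/16]
P^2 =
  X: [117/256, 33/256, 5/32, 33/128]
  Y: [65/256, 71/256, 61/256, 59/256]
  Z: [3/8, 47/256, 45/256, 17/64]
  W: [81/256, 17/64, 53/256, 27/128]
P^3 =
  X: [1655/4096, 45/256, 359/2048, 1003/4096]
  Y: [1327/4096, 963/4096, 835/4096, 971/4096]
  Z: [1503/4096, 805/4096, 49/256, 251/1024]
  W: [705/2048, 901/4096, 399/2048, 987/4096]

(P^3)[X -> W] = 1003/4096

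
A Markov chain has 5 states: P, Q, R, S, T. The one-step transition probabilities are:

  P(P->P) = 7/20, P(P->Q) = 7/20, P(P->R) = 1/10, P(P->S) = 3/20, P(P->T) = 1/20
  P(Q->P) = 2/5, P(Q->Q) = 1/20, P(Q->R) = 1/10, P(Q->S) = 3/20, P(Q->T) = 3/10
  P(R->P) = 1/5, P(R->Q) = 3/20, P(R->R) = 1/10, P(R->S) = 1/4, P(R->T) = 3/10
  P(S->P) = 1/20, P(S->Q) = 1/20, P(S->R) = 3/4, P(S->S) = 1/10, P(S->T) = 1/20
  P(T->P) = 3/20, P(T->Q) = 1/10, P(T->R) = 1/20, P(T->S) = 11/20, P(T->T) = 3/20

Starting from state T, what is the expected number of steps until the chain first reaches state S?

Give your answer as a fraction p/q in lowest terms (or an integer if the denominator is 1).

Answer: 2931/1082

Derivation:
Let h_i = expected steps to first reach S from state i.
Boundary: h_S = 0.
First-step equations for the other states:
  h_P = 1 + 7/20*h_P + 7/20*h_Q + 1/10*h_R + 3/20*h_S + 1/20*h_T
  h_Q = 1 + 2/5*h_P + 1/20*h_Q + 1/10*h_R + 3/20*h_S + 3/10*h_T
  h_R = 1 + 1/5*h_P + 3/20*h_Q + 1/10*h_R + 1/4*h_S + 3/10*h_T
  h_T = 1 + 3/20*h_P + 1/10*h_Q + 1/20*h_R + 11/20*h_S + 3/20*h_T

Substituting h_S = 0 and rearranging gives the linear system (I - Q) h = 1:
  [13/20, -7/20, -1/10, -1/20] . (h_P, h_Q, h_R, h_T) = 1
  [-2/5, 19/20, -1/10, -3/10] . (h_P, h_Q, h_R, h_T) = 1
  [-1/5, -3/20, 9/10, -3/10] . (h_P, h_Q, h_R, h_T) = 1
  [-3/20, -1/10, -1/20, 17/20] . (h_P, h_Q, h_R, h_T) = 1

Solving yields:
  h_P = 4985/1082
  h_Q = 2295/541
  h_R = 2026/541
  h_T = 2931/1082

Starting state is T, so the expected hitting time is h_T = 2931/1082.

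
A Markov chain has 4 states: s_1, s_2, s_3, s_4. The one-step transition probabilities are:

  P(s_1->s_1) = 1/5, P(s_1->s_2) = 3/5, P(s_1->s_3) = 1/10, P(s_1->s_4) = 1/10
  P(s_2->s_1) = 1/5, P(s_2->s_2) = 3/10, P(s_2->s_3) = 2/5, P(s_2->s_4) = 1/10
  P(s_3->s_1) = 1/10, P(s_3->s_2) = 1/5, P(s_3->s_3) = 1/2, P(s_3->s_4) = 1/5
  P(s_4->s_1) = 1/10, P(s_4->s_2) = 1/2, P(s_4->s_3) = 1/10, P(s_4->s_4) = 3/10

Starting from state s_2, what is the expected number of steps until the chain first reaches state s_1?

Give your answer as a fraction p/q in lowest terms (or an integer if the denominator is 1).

Answer: 125/18

Derivation:
Let h_i = expected steps to first reach s_1 from state i.
Boundary: h_s_1 = 0.
First-step equations for the other states:
  h_s_2 = 1 + 1/5*h_s_1 + 3/10*h_s_2 + 2/5*h_s_3 + 1/10*h_s_4
  h_s_3 = 1 + 1/10*h_s_1 + 1/5*h_s_2 + 1/2*h_s_3 + 1/5*h_s_4
  h_s_4 = 1 + 1/10*h_s_1 + 1/2*h_s_2 + 1/10*h_s_3 + 3/10*h_s_4

Substituting h_s_1 = 0 and rearranging gives the linear system (I - Q) h = 1:
  [7/10, -2/5, -1/10] . (h_s_2, h_s_3, h_s_4) = 1
  [-1/5, 1/2, -1/5] . (h_s_2, h_s_3, h_s_4) = 1
  [-1/2, -1/10, 7/10] . (h_s_2, h_s_3, h_s_4) = 1

Solving yields:
  h_s_2 = 125/18
  h_s_3 = 70/9
  h_s_4 = 15/2

Starting state is s_2, so the expected hitting time is h_s_2 = 125/18.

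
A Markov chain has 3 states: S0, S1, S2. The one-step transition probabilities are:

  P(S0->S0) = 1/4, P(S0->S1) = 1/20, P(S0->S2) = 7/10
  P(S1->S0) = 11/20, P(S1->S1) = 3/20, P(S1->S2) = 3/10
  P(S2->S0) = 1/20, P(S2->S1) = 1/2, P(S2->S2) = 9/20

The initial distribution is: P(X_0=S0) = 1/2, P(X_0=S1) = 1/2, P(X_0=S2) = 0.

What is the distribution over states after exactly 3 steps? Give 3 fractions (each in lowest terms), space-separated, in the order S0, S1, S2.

Propagating the distribution step by step (d_{t+1} = d_t * P):
d_0 = (S0=1/2, S1=1/2, S2=0)
  d_1[S0] = 1/2*1/4 + 1/2*11/20 + 0*1/20 = 2/5
  d_1[S1] = 1/2*1/20 + 1/2*3/20 + 0*1/2 = 1/10
  d_1[S2] = 1/2*7/10 + 1/2*3/10 + 0*9/20 = 1/2
d_1 = (S0=2/5, S1=1/10, S2=1/2)
  d_2[S0] = 2/5*1/4 + 1/10*11/20 + 1/2*1/20 = 9/50
  d_2[S1] = 2/5*1/20 + 1/10*3/20 + 1/2*1/2 = 57/200
  d_2[S2] = 2/5*7/10 + 1/10*3/10 + 1/2*9/20 = 107/200
d_2 = (S0=9/50, S1=57/200, S2=107/200)
  d_3[S0] = 9/50*1/4 + 57/200*11/20 + 107/200*1/20 = 457/2000
  d_3[S1] = 9/50*1/20 + 57/200*3/20 + 107/200*1/2 = 1277/4000
  d_3[S2] = 9/50*7/10 + 57/200*3/10 + 107/200*9/20 = 1809/4000
d_3 = (S0=457/2000, S1=1277/4000, S2=1809/4000)

Answer: 457/2000 1277/4000 1809/4000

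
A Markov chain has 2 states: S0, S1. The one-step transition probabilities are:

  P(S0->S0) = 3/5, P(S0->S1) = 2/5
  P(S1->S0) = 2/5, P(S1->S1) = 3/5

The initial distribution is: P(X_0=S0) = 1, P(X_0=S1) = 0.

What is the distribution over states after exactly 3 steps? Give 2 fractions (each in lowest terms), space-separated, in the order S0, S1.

Answer: 63/125 62/125

Derivation:
Propagating the distribution step by step (d_{t+1} = d_t * P):
d_0 = (S0=1, S1=0)
  d_1[S0] = 1*3/5 + 0*2/5 = 3/5
  d_1[S1] = 1*2/5 + 0*3/5 = 2/5
d_1 = (S0=3/5, S1=2/5)
  d_2[S0] = 3/5*3/5 + 2/5*2/5 = 13/25
  d_2[S1] = 3/5*2/5 + 2/5*3/5 = 12/25
d_2 = (S0=13/25, S1=12/25)
  d_3[S0] = 13/25*3/5 + 12/25*2/5 = 63/125
  d_3[S1] = 13/25*2/5 + 12/25*3/5 = 62/125
d_3 = (S0=63/125, S1=62/125)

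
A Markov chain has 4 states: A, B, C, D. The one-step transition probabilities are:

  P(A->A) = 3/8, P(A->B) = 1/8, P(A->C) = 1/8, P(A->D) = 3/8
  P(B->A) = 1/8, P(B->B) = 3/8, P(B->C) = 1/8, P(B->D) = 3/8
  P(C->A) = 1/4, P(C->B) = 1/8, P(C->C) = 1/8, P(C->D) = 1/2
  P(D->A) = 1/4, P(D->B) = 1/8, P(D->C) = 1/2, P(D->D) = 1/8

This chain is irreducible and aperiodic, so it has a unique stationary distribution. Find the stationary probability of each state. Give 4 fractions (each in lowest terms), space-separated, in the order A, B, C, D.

Answer: 11/42 1/6 19/77 25/77

Derivation:
The stationary distribution satisfies pi = pi * P, i.e.:
  pi_A = 3/8*pi_A + 1/8*pi_B + 1/4*pi_C + 1/4*pi_D
  pi_B = 1/8*pi_A + 3/8*pi_B + 1/8*pi_C + 1/8*pi_D
  pi_C = 1/8*pi_A + 1/8*pi_B + 1/8*pi_C + 1/2*pi_D
  pi_D = 3/8*pi_A + 3/8*pi_B + 1/2*pi_C + 1/8*pi_D
with normalization: pi_A + pi_B + pi_C + pi_D = 1.

Using the first 3 balance equations plus normalization, the linear system A*pi = b is:
  [-5/8, 1/8, 1/4, 1/4] . pi = 0
  [1/8, -5/8, 1/8, 1/8] . pi = 0
  [1/8, 1/8, -7/8, 1/2] . pi = 0
  [1, 1, 1, 1] . pi = 1

Solving yields:
  pi_A = 11/42
  pi_B = 1/6
  pi_C = 19/77
  pi_D = 25/77

Verification (pi * P):
  11/42*3/8 + 1/6*1/8 + 19/77*1/4 + 25/77*1/4 = 11/42 = pi_A  (ok)
  11/42*1/8 + 1/6*3/8 + 19/77*1/8 + 25/77*1/8 = 1/6 = pi_B  (ok)
  11/42*1/8 + 1/6*1/8 + 19/77*1/8 + 25/77*1/2 = 19/77 = pi_C  (ok)
  11/42*3/8 + 1/6*3/8 + 19/77*1/2 + 25/77*1/8 = 25/77 = pi_D  (ok)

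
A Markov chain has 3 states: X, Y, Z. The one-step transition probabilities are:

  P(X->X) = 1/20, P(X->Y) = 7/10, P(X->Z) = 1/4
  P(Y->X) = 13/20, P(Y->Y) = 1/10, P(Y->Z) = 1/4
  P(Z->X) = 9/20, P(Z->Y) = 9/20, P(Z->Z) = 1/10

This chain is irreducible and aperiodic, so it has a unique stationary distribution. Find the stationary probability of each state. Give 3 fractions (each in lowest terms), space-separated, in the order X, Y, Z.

The stationary distribution satisfies pi = pi * P, i.e.:
  pi_X = 1/20*pi_X + 13/20*pi_Y + 9/20*pi_Z
  pi_Y = 7/10*pi_X + 1/10*pi_Y + 9/20*pi_Z
  pi_Z = 1/4*pi_X + 1/4*pi_Y + 1/10*pi_Z
with normalization: pi_X + pi_Y + pi_Z = 1.

Using the first 2 balance equations plus normalization, the linear system A*pi = b is:
  [-19/20, 13/20, 9/20] . pi = 0
  [7/10, -9/10, 9/20] . pi = 0
  [1, 1, 1] . pi = 1

Solving yields:
  pi_X = 279/736
  pi_Y = 297/736
  pi_Z = 5/23

Verification (pi * P):
  279/736*1/20 + 297/736*13/20 + 5/23*9/20 = 279/736 = pi_X  (ok)
  279/736*7/10 + 297/736*1/10 + 5/23*9/20 = 297/736 = pi_Y  (ok)
  279/736*1/4 + 297/736*1/4 + 5/23*1/10 = 5/23 = pi_Z  (ok)

Answer: 279/736 297/736 5/23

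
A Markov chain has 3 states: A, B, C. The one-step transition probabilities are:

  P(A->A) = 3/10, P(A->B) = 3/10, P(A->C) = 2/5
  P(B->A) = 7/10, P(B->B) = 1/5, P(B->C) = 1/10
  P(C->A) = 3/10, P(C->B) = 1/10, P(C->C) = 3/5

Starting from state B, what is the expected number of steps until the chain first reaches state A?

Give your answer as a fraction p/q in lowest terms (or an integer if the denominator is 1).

Answer: 50/31

Derivation:
Let h_i = expected steps to first reach A from state i.
Boundary: h_A = 0.
First-step equations for the other states:
  h_B = 1 + 7/10*h_A + 1/5*h_B + 1/10*h_C
  h_C = 1 + 3/10*h_A + 1/10*h_B + 3/5*h_C

Substituting h_A = 0 and rearranging gives the linear system (I - Q) h = 1:
  [4/5, -1/10] . (h_B, h_C) = 1
  [-1/10, 2/5] . (h_B, h_C) = 1

Solving yields:
  h_B = 50/31
  h_C = 90/31

Starting state is B, so the expected hitting time is h_B = 50/31.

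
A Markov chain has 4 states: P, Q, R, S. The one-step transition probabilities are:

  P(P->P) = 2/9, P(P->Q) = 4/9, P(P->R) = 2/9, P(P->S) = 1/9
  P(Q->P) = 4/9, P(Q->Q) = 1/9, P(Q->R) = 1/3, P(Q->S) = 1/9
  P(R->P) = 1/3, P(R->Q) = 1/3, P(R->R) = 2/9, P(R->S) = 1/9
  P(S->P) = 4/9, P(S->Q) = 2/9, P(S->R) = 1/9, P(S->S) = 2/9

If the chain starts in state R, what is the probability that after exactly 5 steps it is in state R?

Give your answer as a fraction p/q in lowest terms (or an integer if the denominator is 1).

Answer: 14216/59049

Derivation:
Computing P^5 by repeated multiplication:
P^1 =
  P: [2/9, 4/9, 2/9, 1/9]
  Q: [4/9, 1/9, 1/3, 1/9]
  R: [1/3, 1/3, 2/9, 1/9]
  S: [4/9, 2/9, 1/9, 2/9]
P^2 =
  P: [10/27, 20/81, 7/27, 10/81]
  Q: [25/81, 28/81, 2/9, 10/81]
  R: [28/81, 23/81, 20/81, 10/81]
  S: [1/3, 25/81, 2/9, 11/81]
P^3 =
  P: [1/3, 223/729, 172/729, 91/729]
  Q: [256/729, 202/729, 20/81, 91/729]
  R: [248/729, 215/729, 175/729, 91/729]
  S: [28/81, 209/729, 176/729, 92/729]
P^4 =
  P: [2258/6561, 631/2187, 530/2187, 820/6561]
  Q: [2224/6561, 1948/6561, 523/2187, 820/6561]
  R: [2245/6561, 638/2187, 1582/6561, 820/6561]
  S: [2236/6561, 643/2187, 175/729, 821/6561]
P^5 =
  P: [20138/59049, 17335/59049, 14195/59049, 7381/59049]
  Q: [20227/59049, 17191/59049, 4750/19683, 7381/59049]
  R: [6724/19683, 640/2187, 14216/59049, 7381/59049]
  S: [20197/59049, 17240/59049, 14230/59049, 7382/59049]

(P^5)[R -> R] = 14216/59049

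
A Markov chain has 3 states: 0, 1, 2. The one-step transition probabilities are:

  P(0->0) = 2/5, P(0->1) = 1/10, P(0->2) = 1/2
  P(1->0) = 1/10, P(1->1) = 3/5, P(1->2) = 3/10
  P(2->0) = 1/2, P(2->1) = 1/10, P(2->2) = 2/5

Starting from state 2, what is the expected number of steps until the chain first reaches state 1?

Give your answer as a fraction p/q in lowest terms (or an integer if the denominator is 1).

Answer: 10

Derivation:
Let h_i = expected steps to first reach 1 from state i.
Boundary: h_1 = 0.
First-step equations for the other states:
  h_0 = 1 + 2/5*h_0 + 1/10*h_1 + 1/2*h_2
  h_2 = 1 + 1/2*h_0 + 1/10*h_1 + 2/5*h_2

Substituting h_1 = 0 and rearranging gives the linear system (I - Q) h = 1:
  [3/5, -1/2] . (h_0, h_2) = 1
  [-1/2, 3/5] . (h_0, h_2) = 1

Solving yields:
  h_0 = 10
  h_2 = 10

Starting state is 2, so the expected hitting time is h_2 = 10.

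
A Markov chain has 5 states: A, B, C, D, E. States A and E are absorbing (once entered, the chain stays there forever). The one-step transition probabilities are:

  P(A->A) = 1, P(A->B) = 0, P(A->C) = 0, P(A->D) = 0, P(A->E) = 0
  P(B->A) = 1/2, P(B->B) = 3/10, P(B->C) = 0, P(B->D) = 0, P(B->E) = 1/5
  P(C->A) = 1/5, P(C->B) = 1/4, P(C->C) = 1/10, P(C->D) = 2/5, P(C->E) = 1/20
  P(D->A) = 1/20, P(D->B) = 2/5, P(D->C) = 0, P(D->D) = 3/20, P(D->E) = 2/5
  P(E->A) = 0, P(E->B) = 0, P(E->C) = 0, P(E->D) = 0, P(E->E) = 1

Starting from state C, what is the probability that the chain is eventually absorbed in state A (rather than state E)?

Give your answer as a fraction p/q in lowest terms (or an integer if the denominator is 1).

Answer: 1277/2142

Derivation:
Let a_i = P(absorbed in A | start in state i).
Boundary conditions: a_A = 1, a_E = 0.
For each transient state i, a_i = sum_j P(i->j) * a_j:
  a_B = 1/2*a_A + 3/10*a_B + 0*a_C + 0*a_D + 1/5*a_E
  a_C = 1/5*a_A + 1/4*a_B + 1/10*a_C + 2/5*a_D + 1/20*a_E
  a_D = 1/20*a_A + 2/5*a_B + 0*a_C + 3/20*a_D + 2/5*a_E

Substituting a_A = 1 and a_E = 0, rearrange to (I - Q) a = r where r[i] = P(i -> A):
  [7/10, 0, 0] . (a_B, a_C, a_D) = 1/2
  [-1/4, 9/10, -2/5] . (a_B, a_C, a_D) = 1/5
  [-2/5, 0, 17/20] . (a_B, a_C, a_D) = 1/20

Solving yields:
  a_B = 5/7
  a_C = 1277/2142
  a_D = 47/119

Starting state is C, so the absorption probability is a_C = 1277/2142.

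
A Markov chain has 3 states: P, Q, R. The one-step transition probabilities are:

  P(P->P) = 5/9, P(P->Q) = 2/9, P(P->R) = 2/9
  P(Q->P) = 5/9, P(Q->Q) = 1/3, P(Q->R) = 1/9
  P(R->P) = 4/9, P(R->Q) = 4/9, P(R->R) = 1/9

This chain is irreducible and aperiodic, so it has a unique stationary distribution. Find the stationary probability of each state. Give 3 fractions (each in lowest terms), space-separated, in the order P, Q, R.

Answer: 22/41 12/41 7/41

Derivation:
The stationary distribution satisfies pi = pi * P, i.e.:
  pi_P = 5/9*pi_P + 5/9*pi_Q + 4/9*pi_R
  pi_Q = 2/9*pi_P + 1/3*pi_Q + 4/9*pi_R
  pi_R = 2/9*pi_P + 1/9*pi_Q + 1/9*pi_R
with normalization: pi_P + pi_Q + pi_R = 1.

Using the first 2 balance equations plus normalization, the linear system A*pi = b is:
  [-4/9, 5/9, 4/9] . pi = 0
  [2/9, -2/3, 4/9] . pi = 0
  [1, 1, 1] . pi = 1

Solving yields:
  pi_P = 22/41
  pi_Q = 12/41
  pi_R = 7/41

Verification (pi * P):
  22/41*5/9 + 12/41*5/9 + 7/41*4/9 = 22/41 = pi_P  (ok)
  22/41*2/9 + 12/41*1/3 + 7/41*4/9 = 12/41 = pi_Q  (ok)
  22/41*2/9 + 12/41*1/9 + 7/41*1/9 = 7/41 = pi_R  (ok)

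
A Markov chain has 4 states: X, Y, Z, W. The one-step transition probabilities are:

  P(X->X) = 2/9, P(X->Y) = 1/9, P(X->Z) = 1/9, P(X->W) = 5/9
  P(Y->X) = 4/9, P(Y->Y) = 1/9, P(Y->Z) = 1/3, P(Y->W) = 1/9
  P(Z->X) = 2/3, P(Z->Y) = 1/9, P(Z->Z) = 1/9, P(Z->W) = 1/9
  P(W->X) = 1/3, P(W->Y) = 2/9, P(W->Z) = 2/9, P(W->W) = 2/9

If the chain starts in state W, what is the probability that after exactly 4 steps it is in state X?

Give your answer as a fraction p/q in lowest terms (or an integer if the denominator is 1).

Answer: 2402/6561

Derivation:
Computing P^4 by repeated multiplication:
P^1 =
  X: [2/9, 1/9, 1/9, 5/9]
  Y: [4/9, 1/9, 1/3, 1/9]
  Z: [2/3, 1/9, 1/9, 1/9]
  W: [1/3, 2/9, 2/9, 2/9]
P^2 =
  X: [29/81, 14/81, 16/81, 22/81]
  Y: [11/27, 10/81, 4/27, 26/81]
  Z: [25/81, 10/81, 4/27, 34/81]
  W: [32/81, 11/81, 5/27, 23/81]
P^3 =
  X: [92/243, 103/729, 131/729, 73/243]
  Y: [256/729, 107/729, 127/729, 239/729]
  Z: [88/243, 115/729, 5/27, 215/729]
  W: [89/243, 104/729, 14/81, 232/729]
P^4 =
  X: [2407/6561, 316/2187, 1154/6561, 76/243]
  Y: [2419/6561, 968/6561, 394/2187, 664/2187]
  Z: [2443/6561, 944/6561, 1174/6561, 2000/6561]
  W: [2402/6561, 961/6561, 1169/6561, 2029/6561]

(P^4)[W -> X] = 2402/6561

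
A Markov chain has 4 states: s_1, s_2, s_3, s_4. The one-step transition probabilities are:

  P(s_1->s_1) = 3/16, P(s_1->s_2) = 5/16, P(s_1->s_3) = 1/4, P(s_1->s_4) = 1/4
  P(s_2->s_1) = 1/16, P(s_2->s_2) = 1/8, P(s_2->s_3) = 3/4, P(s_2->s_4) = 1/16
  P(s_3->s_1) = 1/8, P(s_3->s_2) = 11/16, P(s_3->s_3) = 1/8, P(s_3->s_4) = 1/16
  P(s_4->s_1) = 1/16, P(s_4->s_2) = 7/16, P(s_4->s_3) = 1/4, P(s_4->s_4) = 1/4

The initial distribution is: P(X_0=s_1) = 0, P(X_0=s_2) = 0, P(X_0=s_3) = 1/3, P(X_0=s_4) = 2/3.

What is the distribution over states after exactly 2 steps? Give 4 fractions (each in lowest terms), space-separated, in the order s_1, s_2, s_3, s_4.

Answer: 11/128 81/256 31/64 29/256

Derivation:
Propagating the distribution step by step (d_{t+1} = d_t * P):
d_0 = (s_1=0, s_2=0, s_3=1/3, s_4=2/3)
  d_1[s_1] = 0*3/16 + 0*1/16 + 1/3*1/8 + 2/3*1/16 = 1/12
  d_1[s_2] = 0*5/16 + 0*1/8 + 1/3*11/16 + 2/3*7/16 = 25/48
  d_1[s_3] = 0*1/4 + 0*3/4 + 1/3*1/8 + 2/3*1/4 = 5/24
  d_1[s_4] = 0*1/4 + 0*1/16 + 1/3*1/16 + 2/3*1/4 = 3/16
d_1 = (s_1=1/12, s_2=25/48, s_3=5/24, s_4=3/16)
  d_2[s_1] = 1/12*3/16 + 25/48*1/16 + 5/24*1/8 + 3/16*1/16 = 11/128
  d_2[s_2] = 1/12*5/16 + 25/48*1/8 + 5/24*11/16 + 3/16*7/16 = 81/256
  d_2[s_3] = 1/12*1/4 + 25/48*3/4 + 5/24*1/8 + 3/16*1/4 = 31/64
  d_2[s_4] = 1/12*1/4 + 25/48*1/16 + 5/24*1/16 + 3/16*1/4 = 29/256
d_2 = (s_1=11/128, s_2=81/256, s_3=31/64, s_4=29/256)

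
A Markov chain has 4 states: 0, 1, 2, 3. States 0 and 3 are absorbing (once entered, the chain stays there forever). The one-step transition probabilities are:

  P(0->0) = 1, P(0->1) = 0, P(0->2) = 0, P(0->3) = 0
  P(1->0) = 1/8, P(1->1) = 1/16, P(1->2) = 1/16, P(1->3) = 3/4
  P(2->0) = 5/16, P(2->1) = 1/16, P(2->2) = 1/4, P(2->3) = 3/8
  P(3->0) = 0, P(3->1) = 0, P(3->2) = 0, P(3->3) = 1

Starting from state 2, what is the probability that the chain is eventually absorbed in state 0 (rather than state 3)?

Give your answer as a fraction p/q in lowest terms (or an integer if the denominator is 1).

Let a_i = P(absorbed in 0 | start in state i).
Boundary conditions: a_0 = 1, a_3 = 0.
For each transient state i, a_i = sum_j P(i->j) * a_j:
  a_1 = 1/8*a_0 + 1/16*a_1 + 1/16*a_2 + 3/4*a_3
  a_2 = 5/16*a_0 + 1/16*a_1 + 1/4*a_2 + 3/8*a_3

Substituting a_0 = 1 and a_3 = 0, rearrange to (I - Q) a = r where r[i] = P(i -> 0):
  [15/16, -1/16] . (a_1, a_2) = 1/8
  [-1/16, 3/4] . (a_1, a_2) = 5/16

Solving yields:
  a_1 = 29/179
  a_2 = 77/179

Starting state is 2, so the absorption probability is a_2 = 77/179.

Answer: 77/179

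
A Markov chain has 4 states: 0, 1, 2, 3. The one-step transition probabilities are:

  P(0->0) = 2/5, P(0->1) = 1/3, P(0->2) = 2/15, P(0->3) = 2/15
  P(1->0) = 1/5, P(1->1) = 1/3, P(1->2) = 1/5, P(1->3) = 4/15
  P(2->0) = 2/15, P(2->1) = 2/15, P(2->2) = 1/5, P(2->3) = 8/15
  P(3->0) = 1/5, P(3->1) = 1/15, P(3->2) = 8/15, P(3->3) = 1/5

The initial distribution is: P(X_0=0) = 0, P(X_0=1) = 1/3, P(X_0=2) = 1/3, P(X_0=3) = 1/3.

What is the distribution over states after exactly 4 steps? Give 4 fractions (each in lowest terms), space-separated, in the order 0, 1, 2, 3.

Propagating the distribution step by step (d_{t+1} = d_t * P):
d_0 = (0=0, 1=1/3, 2=1/3, 3=1/3)
  d_1[0] = 0*2/5 + 1/3*1/5 + 1/3*2/15 + 1/3*1/5 = 8/45
  d_1[1] = 0*1/3 + 1/3*1/3 + 1/3*2/15 + 1/3*1/15 = 8/45
  d_1[2] = 0*2/15 + 1/3*1/5 + 1/3*1/5 + 1/3*8/15 = 14/45
  d_1[3] = 0*2/15 + 1/3*4/15 + 1/3*8/15 + 1/3*1/5 = 1/3
d_1 = (0=8/45, 1=8/45, 2=14/45, 3=1/3)
  d_2[0] = 8/45*2/5 + 8/45*1/5 + 14/45*2/15 + 1/3*1/5 = 29/135
  d_2[1] = 8/45*1/3 + 8/45*1/3 + 14/45*2/15 + 1/3*1/15 = 41/225
  d_2[2] = 8/45*2/15 + 8/45*1/5 + 14/45*1/5 + 1/3*8/15 = 202/675
  d_2[3] = 8/45*2/15 + 8/45*4/15 + 14/45*8/15 + 1/3*1/5 = 41/135
d_2 = (0=29/135, 1=41/225, 2=202/675, 3=41/135)
  d_3[0] = 29/135*2/5 + 41/225*1/5 + 202/675*2/15 + 41/135*1/5 = 2258/10125
  d_3[1] = 29/135*1/3 + 41/225*1/3 + 202/675*2/15 + 41/135*1/15 = 1949/10125
  d_3[2] = 29/135*2/15 + 41/225*1/5 + 202/675*1/5 + 41/135*8/15 = 581/2025
  d_3[3] = 29/135*2/15 + 41/225*4/15 + 202/675*8/15 + 41/135*1/5 = 3013/10125
d_3 = (0=2258/10125, 1=1949/10125, 2=581/2025, 3=3013/10125)
  d_4[0] = 2258/10125*2/5 + 1949/10125*1/5 + 581/2025*2/15 + 3013/10125*1/5 = 34244/151875
  d_4[1] = 2258/10125*1/3 + 1949/10125*1/3 + 581/2025*2/15 + 3013/10125*1/15 = 29858/151875
  d_4[2] = 2258/10125*2/15 + 1949/10125*1/5 + 581/2025*1/5 + 3013/10125*8/15 = 4798/16875
  d_4[3] = 2258/10125*2/15 + 1949/10125*4/15 + 581/2025*8/15 + 3013/10125*1/5 = 44591/151875
d_4 = (0=34244/151875, 1=29858/151875, 2=4798/16875, 3=44591/151875)

Answer: 34244/151875 29858/151875 4798/16875 44591/151875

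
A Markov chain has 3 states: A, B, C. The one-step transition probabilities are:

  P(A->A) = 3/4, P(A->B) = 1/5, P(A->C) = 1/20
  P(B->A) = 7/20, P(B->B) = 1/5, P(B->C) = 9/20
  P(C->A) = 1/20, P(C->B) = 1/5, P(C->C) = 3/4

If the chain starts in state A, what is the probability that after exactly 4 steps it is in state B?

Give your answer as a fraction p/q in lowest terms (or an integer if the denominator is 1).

Answer: 1/5

Derivation:
Computing P^4 by repeated multiplication:
P^1 =
  A: [3/4, 1/5, 1/20]
  B: [7/20, 1/5, 9/20]
  C: [1/20, 1/5, 3/4]
P^2 =
  A: [127/200, 1/5, 33/200]
  B: [71/200, 1/5, 89/200]
  C: [29/200, 1/5, 131/200]
P^3 =
  A: [1109/2000, 1/5, 491/2000]
  B: [717/2000, 1/5, 883/2000]
  C: [423/2000, 1/5, 1177/2000]
P^4 =
  A: [9963/20000, 1/5, 6037/20000]
  B: [7219/20000, 1/5, 8781/20000]
  C: [5161/20000, 1/5, 10839/20000]

(P^4)[A -> B] = 1/5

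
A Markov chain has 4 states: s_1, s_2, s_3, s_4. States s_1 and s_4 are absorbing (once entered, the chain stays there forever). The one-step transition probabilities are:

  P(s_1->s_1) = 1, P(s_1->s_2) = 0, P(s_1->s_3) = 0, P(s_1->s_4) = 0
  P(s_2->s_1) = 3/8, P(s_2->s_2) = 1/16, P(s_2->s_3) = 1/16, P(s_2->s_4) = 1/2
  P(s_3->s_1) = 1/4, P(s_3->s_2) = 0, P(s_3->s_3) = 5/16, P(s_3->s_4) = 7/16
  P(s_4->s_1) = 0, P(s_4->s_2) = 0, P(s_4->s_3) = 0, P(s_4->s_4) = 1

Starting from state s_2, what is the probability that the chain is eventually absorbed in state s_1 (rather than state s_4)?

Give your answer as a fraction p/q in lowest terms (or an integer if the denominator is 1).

Let a_i = P(absorbed in s_1 | start in state i).
Boundary conditions: a_s_1 = 1, a_s_4 = 0.
For each transient state i, a_i = sum_j P(i->j) * a_j:
  a_s_2 = 3/8*a_s_1 + 1/16*a_s_2 + 1/16*a_s_3 + 1/2*a_s_4
  a_s_3 = 1/4*a_s_1 + 0*a_s_2 + 5/16*a_s_3 + 7/16*a_s_4

Substituting a_s_1 = 1 and a_s_4 = 0, rearrange to (I - Q) a = r where r[i] = P(i -> s_1):
  [15/16, -1/16] . (a_s_2, a_s_3) = 3/8
  [0, 11/16] . (a_s_2, a_s_3) = 1/4

Solving yields:
  a_s_2 = 14/33
  a_s_3 = 4/11

Starting state is s_2, so the absorption probability is a_s_2 = 14/33.

Answer: 14/33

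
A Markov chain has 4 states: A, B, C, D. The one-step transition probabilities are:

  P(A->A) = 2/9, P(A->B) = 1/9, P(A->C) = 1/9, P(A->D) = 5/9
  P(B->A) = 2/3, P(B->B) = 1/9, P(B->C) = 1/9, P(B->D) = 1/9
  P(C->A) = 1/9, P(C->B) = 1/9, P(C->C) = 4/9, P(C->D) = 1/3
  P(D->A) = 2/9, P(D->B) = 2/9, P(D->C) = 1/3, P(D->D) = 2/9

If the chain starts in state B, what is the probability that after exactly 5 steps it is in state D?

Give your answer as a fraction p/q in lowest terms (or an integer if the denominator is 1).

Computing P^5 by repeated multiplication:
P^1 =
  A: [2/9, 1/9, 1/9, 5/9]
  B: [2/3, 1/9, 1/9, 1/9]
  C: [1/9, 1/9, 4/9, 1/3]
  D: [2/9, 2/9, 1/3, 2/9]
P^2 =
  A: [7/27, 14/81, 22/81, 8/27]
  B: [7/27, 10/81, 14/81, 4/9]
  C: [2/9, 4/27, 1/3, 8/27]
  D: [23/81, 11/81, 22/81, 25/81]
P^3 =
  A: [196/729, 35/243, 65/243, 233/729]
  B: [188/729, 13/81, 65/243, 229/729]
  C: [61/243, 35/243, 70/243, 77/243]
  D: [184/729, 106/729, 197/729, 242/729]
P^4 =
  A: [187/729, 962/6561, 1780/6561, 712/2187]
  B: [577/2187, 958/6561, 1772/6561, 700/2187]
  C: [556/2187, 320/2187, 607/2187, 704/2187]
  D: [1685/6561, 971/6561, 1804/6561, 2101/6561]
P^5 =
  A: [15190/59049, 2899/19683, 599/2187, 18989/59049]
  B: [15182/59049, 2887/19683, 5359/19683, 19129/59049]
  C: [5047/19683, 2891/19683, 5416/19683, 6329/19683]
  D: [15202/59049, 8662/59049, 16175/59049, 19010/59049]

(P^5)[B -> D] = 19129/59049

Answer: 19129/59049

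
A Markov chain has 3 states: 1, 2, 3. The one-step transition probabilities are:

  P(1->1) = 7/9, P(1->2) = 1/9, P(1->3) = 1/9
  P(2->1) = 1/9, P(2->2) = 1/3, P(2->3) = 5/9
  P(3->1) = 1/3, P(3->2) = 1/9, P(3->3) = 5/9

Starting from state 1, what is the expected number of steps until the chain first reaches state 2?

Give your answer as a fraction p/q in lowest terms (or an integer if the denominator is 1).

Let h_i = expected steps to first reach 2 from state i.
Boundary: h_2 = 0.
First-step equations for the other states:
  h_1 = 1 + 7/9*h_1 + 1/9*h_2 + 1/9*h_3
  h_3 = 1 + 1/3*h_1 + 1/9*h_2 + 5/9*h_3

Substituting h_2 = 0 and rearranging gives the linear system (I - Q) h = 1:
  [2/9, -1/9] . (h_1, h_3) = 1
  [-1/3, 4/9] . (h_1, h_3) = 1

Solving yields:
  h_1 = 9
  h_3 = 9

Starting state is 1, so the expected hitting time is h_1 = 9.

Answer: 9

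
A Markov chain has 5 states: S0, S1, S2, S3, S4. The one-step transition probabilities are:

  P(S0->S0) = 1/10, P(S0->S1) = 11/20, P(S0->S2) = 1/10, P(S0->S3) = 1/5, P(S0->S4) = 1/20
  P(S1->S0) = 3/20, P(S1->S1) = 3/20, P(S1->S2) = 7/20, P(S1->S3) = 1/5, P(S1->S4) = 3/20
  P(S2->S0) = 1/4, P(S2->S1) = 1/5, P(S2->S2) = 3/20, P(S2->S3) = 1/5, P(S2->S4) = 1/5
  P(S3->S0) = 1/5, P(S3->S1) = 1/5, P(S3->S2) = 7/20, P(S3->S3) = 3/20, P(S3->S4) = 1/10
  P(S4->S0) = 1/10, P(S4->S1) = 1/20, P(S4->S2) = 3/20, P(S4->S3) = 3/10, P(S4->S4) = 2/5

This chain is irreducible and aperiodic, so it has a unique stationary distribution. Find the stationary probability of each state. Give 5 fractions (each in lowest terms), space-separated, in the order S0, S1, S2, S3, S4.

Answer: 9031/54453 35965/163359 37123/163359 33904/163359 1394/7779

Derivation:
The stationary distribution satisfies pi = pi * P, i.e.:
  pi_S0 = 1/10*pi_S0 + 3/20*pi_S1 + 1/4*pi_S2 + 1/5*pi_S3 + 1/10*pi_S4
  pi_S1 = 11/20*pi_S0 + 3/20*pi_S1 + 1/5*pi_S2 + 1/5*pi_S3 + 1/20*pi_S4
  pi_S2 = 1/10*pi_S0 + 7/20*pi_S1 + 3/20*pi_S2 + 7/20*pi_S3 + 3/20*pi_S4
  pi_S3 = 1/5*pi_S0 + 1/5*pi_S1 + 1/5*pi_S2 + 3/20*pi_S3 + 3/10*pi_S4
  pi_S4 = 1/20*pi_S0 + 3/20*pi_S1 + 1/5*pi_S2 + 1/10*pi_S3 + 2/5*pi_S4
with normalization: pi_S0 + pi_S1 + pi_S2 + pi_S3 + pi_S4 = 1.

Using the first 4 balance equations plus normalization, the linear system A*pi = b is:
  [-9/10, 3/20, 1/4, 1/5, 1/10] . pi = 0
  [11/20, -17/20, 1/5, 1/5, 1/20] . pi = 0
  [1/10, 7/20, -17/20, 7/20, 3/20] . pi = 0
  [1/5, 1/5, 1/5, -17/20, 3/10] . pi = 0
  [1, 1, 1, 1, 1] . pi = 1

Solving yields:
  pi_S0 = 9031/54453
  pi_S1 = 35965/163359
  pi_S2 = 37123/163359
  pi_S3 = 33904/163359
  pi_S4 = 1394/7779

Verification (pi * P):
  9031/54453*1/10 + 35965/163359*3/20 + 37123/163359*1/4 + 33904/163359*1/5 + 1394/7779*1/10 = 9031/54453 = pi_S0  (ok)
  9031/54453*11/20 + 35965/163359*3/20 + 37123/163359*1/5 + 33904/163359*1/5 + 1394/7779*1/20 = 35965/163359 = pi_S1  (ok)
  9031/54453*1/10 + 35965/163359*7/20 + 37123/163359*3/20 + 33904/163359*7/20 + 1394/7779*3/20 = 37123/163359 = pi_S2  (ok)
  9031/54453*1/5 + 35965/163359*1/5 + 37123/163359*1/5 + 33904/163359*3/20 + 1394/7779*3/10 = 33904/163359 = pi_S3  (ok)
  9031/54453*1/20 + 35965/163359*3/20 + 37123/163359*1/5 + 33904/163359*1/10 + 1394/7779*2/5 = 1394/7779 = pi_S4  (ok)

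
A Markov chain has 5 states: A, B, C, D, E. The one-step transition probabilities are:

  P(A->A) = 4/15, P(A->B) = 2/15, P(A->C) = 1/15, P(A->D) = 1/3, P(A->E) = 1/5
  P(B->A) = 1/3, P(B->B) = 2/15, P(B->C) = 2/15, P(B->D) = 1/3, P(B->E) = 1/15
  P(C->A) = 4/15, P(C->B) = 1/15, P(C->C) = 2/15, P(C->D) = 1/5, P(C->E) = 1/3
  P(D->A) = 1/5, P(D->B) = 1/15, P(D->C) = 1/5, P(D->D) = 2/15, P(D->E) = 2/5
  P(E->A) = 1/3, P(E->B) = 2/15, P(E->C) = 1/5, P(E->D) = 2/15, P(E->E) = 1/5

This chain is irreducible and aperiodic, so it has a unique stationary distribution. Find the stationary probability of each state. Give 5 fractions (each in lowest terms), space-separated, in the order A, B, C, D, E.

The stationary distribution satisfies pi = pi * P, i.e.:
  pi_A = 4/15*pi_A + 1/3*pi_B + 4/15*pi_C + 1/5*pi_D + 1/3*pi_E
  pi_B = 2/15*pi_A + 2/15*pi_B + 1/15*pi_C + 1/15*pi_D + 2/15*pi_E
  pi_C = 1/15*pi_A + 2/15*pi_B + 2/15*pi_C + 1/5*pi_D + 1/5*pi_E
  pi_D = 1/3*pi_A + 1/3*pi_B + 1/5*pi_C + 2/15*pi_D + 2/15*pi_E
  pi_E = 1/5*pi_A + 1/15*pi_B + 1/3*pi_C + 2/5*pi_D + 1/5*pi_E
with normalization: pi_A + pi_B + pi_C + pi_D + pi_E = 1.

Using the first 4 balance equations plus normalization, the linear system A*pi = b is:
  [-11/15, 1/3, 4/15, 1/5, 1/3] . pi = 0
  [2/15, -13/15, 1/15, 1/15, 2/15] . pi = 0
  [1/15, 2/15, -13/15, 1/5, 1/5] . pi = 0
  [1/3, 1/3, 1/5, -13/15, 2/15] . pi = 0
  [1, 1, 1, 1, 1] . pi = 1

Solving yields:
  pi_A = 16288/59045
  pi_B = 6431/59045
  pi_C = 8633/59045
  pi_D = 1856/8435
  pi_E = 61/245

Verification (pi * P):
  16288/59045*4/15 + 6431/59045*1/3 + 8633/59045*4/15 + 1856/8435*1/5 + 61/245*1/3 = 16288/59045 = pi_A  (ok)
  16288/59045*2/15 + 6431/59045*2/15 + 8633/59045*1/15 + 1856/8435*1/15 + 61/245*2/15 = 6431/59045 = pi_B  (ok)
  16288/59045*1/15 + 6431/59045*2/15 + 8633/59045*2/15 + 1856/8435*1/5 + 61/245*1/5 = 8633/59045 = pi_C  (ok)
  16288/59045*1/3 + 6431/59045*1/3 + 8633/59045*1/5 + 1856/8435*2/15 + 61/245*2/15 = 1856/8435 = pi_D  (ok)
  16288/59045*1/5 + 6431/59045*1/15 + 8633/59045*1/3 + 1856/8435*2/5 + 61/245*1/5 = 61/245 = pi_E  (ok)

Answer: 16288/59045 6431/59045 8633/59045 1856/8435 61/245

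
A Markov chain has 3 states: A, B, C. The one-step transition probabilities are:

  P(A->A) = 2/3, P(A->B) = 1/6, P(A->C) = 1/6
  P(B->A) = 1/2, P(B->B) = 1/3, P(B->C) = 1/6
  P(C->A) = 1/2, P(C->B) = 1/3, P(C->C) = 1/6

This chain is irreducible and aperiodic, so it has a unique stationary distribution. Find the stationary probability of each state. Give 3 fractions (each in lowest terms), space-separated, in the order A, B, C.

Answer: 3/5 7/30 1/6

Derivation:
The stationary distribution satisfies pi = pi * P, i.e.:
  pi_A = 2/3*pi_A + 1/2*pi_B + 1/2*pi_C
  pi_B = 1/6*pi_A + 1/3*pi_B + 1/3*pi_C
  pi_C = 1/6*pi_A + 1/6*pi_B + 1/6*pi_C
with normalization: pi_A + pi_B + pi_C = 1.

Using the first 2 balance equations plus normalization, the linear system A*pi = b is:
  [-1/3, 1/2, 1/2] . pi = 0
  [1/6, -2/3, 1/3] . pi = 0
  [1, 1, 1] . pi = 1

Solving yields:
  pi_A = 3/5
  pi_B = 7/30
  pi_C = 1/6

Verification (pi * P):
  3/5*2/3 + 7/30*1/2 + 1/6*1/2 = 3/5 = pi_A  (ok)
  3/5*1/6 + 7/30*1/3 + 1/6*1/3 = 7/30 = pi_B  (ok)
  3/5*1/6 + 7/30*1/6 + 1/6*1/6 = 1/6 = pi_C  (ok)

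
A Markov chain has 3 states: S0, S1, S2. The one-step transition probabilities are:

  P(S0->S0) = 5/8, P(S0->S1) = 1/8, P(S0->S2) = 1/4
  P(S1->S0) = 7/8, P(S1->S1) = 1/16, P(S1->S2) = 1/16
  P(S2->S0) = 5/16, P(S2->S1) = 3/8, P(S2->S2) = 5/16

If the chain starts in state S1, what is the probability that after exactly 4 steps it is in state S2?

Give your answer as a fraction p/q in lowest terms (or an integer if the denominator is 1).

Answer: 7595/32768

Derivation:
Computing P^4 by repeated multiplication:
P^1 =
  S0: [5/8, 1/8, 1/4]
  S1: [7/8, 1/16, 1/16]
  S2: [5/16, 3/8, 5/16]
P^2 =
  S0: [37/64, 23/128, 31/128]
  S1: [159/256, 35/256, 31/128]
  S2: [159/256, 23/128, 51/256]
P^3 =
  S0: [1217/2048, 357/2048, 237/1024]
  S1: [1195/2048, 725/4096, 981/4096]
  S2: [2489/4096, 335/2048, 937/4096]
P^4 =
  S0: [9769/16384, 5635/32768, 7595/32768]
  S1: [38955/65536, 11391/65536, 7595/32768]
  S2: [38955/65536, 5635/32768, 15311/65536]

(P^4)[S1 -> S2] = 7595/32768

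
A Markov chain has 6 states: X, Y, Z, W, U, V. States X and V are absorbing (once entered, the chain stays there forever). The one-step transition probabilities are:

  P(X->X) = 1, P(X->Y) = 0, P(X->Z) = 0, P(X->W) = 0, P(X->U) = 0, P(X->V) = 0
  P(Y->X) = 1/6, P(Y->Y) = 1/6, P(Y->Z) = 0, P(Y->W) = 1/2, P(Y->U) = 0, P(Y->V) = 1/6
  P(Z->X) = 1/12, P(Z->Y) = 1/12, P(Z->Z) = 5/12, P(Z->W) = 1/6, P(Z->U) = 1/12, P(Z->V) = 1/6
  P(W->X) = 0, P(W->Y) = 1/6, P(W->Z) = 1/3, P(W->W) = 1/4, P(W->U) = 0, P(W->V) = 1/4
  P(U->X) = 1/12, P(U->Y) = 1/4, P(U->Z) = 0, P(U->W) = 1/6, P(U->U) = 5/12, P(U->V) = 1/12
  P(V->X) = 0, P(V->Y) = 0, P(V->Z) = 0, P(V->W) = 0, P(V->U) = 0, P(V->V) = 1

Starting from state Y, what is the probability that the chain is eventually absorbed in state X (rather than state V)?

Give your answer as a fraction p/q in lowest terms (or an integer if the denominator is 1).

Answer: 473/1471

Derivation:
Let a_i = P(absorbed in X | start in state i).
Boundary conditions: a_X = 1, a_V = 0.
For each transient state i, a_i = sum_j P(i->j) * a_j:
  a_Y = 1/6*a_X + 1/6*a_Y + 0*a_Z + 1/2*a_W + 0*a_U + 1/6*a_V
  a_Z = 1/12*a_X + 1/12*a_Y + 5/12*a_Z + 1/6*a_W + 1/12*a_U + 1/6*a_V
  a_W = 0*a_X + 1/6*a_Y + 1/3*a_Z + 1/4*a_W + 0*a_U + 1/4*a_V
  a_U = 1/12*a_X + 1/4*a_Y + 0*a_Z + 1/6*a_W + 5/12*a_U + 1/12*a_V

Substituting a_X = 1 and a_V = 0, rearrange to (I - Q) a = r where r[i] = P(i -> X):
  [5/6, 0, -1/2, 0] . (a_Y, a_Z, a_W, a_U) = 1/6
  [-1/12, 7/12, -1/6, -1/12] . (a_Y, a_Z, a_W, a_U) = 1/12
  [-1/6, -1/3, 3/4, 0] . (a_Y, a_Z, a_W, a_U) = 0
  [-1/4, 0, -1/6, 7/12] . (a_Y, a_Z, a_W, a_U) = 1/12

Solving yields:
  a_Y = 473/1471
  a_Z = 434/1471
  a_W = 298/1471
  a_U = 498/1471

Starting state is Y, so the absorption probability is a_Y = 473/1471.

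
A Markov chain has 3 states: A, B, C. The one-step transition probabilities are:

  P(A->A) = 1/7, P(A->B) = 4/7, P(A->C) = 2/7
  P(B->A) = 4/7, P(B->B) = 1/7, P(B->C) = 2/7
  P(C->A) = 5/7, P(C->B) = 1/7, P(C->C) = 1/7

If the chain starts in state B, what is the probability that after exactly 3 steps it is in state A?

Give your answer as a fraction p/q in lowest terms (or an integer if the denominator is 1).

Answer: 22/49

Derivation:
Computing P^3 by repeated multiplication:
P^1 =
  A: [1/7, 4/7, 2/7]
  B: [4/7, 1/7, 2/7]
  C: [5/7, 1/7, 1/7]
P^2 =
  A: [27/49, 10/49, 12/49]
  B: [18/49, 19/49, 12/49]
  C: [2/7, 22/49, 13/49]
P^3 =
  A: [127/343, 130/343, 86/343]
  B: [22/49, 103/343, 86/343]
  C: [167/343, 13/49, 85/343]

(P^3)[B -> A] = 22/49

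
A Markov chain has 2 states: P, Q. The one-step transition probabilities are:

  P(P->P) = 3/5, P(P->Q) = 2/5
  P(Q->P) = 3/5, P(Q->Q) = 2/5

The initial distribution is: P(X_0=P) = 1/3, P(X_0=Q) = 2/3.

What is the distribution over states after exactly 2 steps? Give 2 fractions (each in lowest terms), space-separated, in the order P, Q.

Answer: 3/5 2/5

Derivation:
Propagating the distribution step by step (d_{t+1} = d_t * P):
d_0 = (P=1/3, Q=2/3)
  d_1[P] = 1/3*3/5 + 2/3*3/5 = 3/5
  d_1[Q] = 1/3*2/5 + 2/3*2/5 = 2/5
d_1 = (P=3/5, Q=2/5)
  d_2[P] = 3/5*3/5 + 2/5*3/5 = 3/5
  d_2[Q] = 3/5*2/5 + 2/5*2/5 = 2/5
d_2 = (P=3/5, Q=2/5)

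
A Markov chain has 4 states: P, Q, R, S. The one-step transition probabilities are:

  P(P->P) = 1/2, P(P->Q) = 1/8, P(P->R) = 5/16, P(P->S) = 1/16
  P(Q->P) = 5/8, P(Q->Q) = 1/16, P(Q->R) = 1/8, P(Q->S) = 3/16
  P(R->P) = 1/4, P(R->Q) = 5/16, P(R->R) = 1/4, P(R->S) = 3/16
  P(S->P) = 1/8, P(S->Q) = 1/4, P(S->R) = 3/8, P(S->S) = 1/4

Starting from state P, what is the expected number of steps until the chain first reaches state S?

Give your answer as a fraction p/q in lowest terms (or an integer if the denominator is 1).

Answer: 2384/277

Derivation:
Let h_i = expected steps to first reach S from state i.
Boundary: h_S = 0.
First-step equations for the other states:
  h_P = 1 + 1/2*h_P + 1/8*h_Q + 5/16*h_R + 1/16*h_S
  h_Q = 1 + 5/8*h_P + 1/16*h_Q + 1/8*h_R + 3/16*h_S
  h_R = 1 + 1/4*h_P + 5/16*h_Q + 1/4*h_R + 3/16*h_S

Substituting h_S = 0 and rearranging gives the linear system (I - Q) h = 1:
  [1/2, -1/8, -5/16] . (h_P, h_Q, h_R) = 1
  [-5/8, 15/16, -1/8] . (h_P, h_Q, h_R) = 1
  [-1/4, -5/16, 3/4] . (h_P, h_Q, h_R) = 1

Solving yields:
  h_P = 2384/277
  h_Q = 2160/277
  h_R = 2064/277

Starting state is P, so the expected hitting time is h_P = 2384/277.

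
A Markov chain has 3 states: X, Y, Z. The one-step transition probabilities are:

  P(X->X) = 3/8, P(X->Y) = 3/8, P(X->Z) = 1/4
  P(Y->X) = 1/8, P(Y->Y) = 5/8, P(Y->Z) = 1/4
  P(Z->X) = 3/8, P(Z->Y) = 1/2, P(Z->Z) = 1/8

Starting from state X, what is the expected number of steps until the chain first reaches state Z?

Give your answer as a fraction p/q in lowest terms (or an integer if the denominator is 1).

Let h_i = expected steps to first reach Z from state i.
Boundary: h_Z = 0.
First-step equations for the other states:
  h_X = 1 + 3/8*h_X + 3/8*h_Y + 1/4*h_Z
  h_Y = 1 + 1/8*h_X + 5/8*h_Y + 1/4*h_Z

Substituting h_Z = 0 and rearranging gives the linear system (I - Q) h = 1:
  [5/8, -3/8] . (h_X, h_Y) = 1
  [-1/8, 3/8] . (h_X, h_Y) = 1

Solving yields:
  h_X = 4
  h_Y = 4

Starting state is X, so the expected hitting time is h_X = 4.

Answer: 4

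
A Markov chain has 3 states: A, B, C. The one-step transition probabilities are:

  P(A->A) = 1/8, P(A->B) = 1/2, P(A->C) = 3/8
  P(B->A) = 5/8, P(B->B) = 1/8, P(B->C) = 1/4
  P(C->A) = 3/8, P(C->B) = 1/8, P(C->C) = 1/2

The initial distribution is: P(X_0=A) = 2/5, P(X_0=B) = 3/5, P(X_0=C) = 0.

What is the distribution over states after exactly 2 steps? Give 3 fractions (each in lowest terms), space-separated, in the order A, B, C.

Propagating the distribution step by step (d_{t+1} = d_t * P):
d_0 = (A=2/5, B=3/5, C=0)
  d_1[A] = 2/5*1/8 + 3/5*5/8 + 0*3/8 = 17/40
  d_1[B] = 2/5*1/2 + 3/5*1/8 + 0*1/8 = 11/40
  d_1[C] = 2/5*3/8 + 3/5*1/4 + 0*1/2 = 3/10
d_1 = (A=17/40, B=11/40, C=3/10)
  d_2[A] = 17/40*1/8 + 11/40*5/8 + 3/10*3/8 = 27/80
  d_2[B] = 17/40*1/2 + 11/40*1/8 + 3/10*1/8 = 91/320
  d_2[C] = 17/40*3/8 + 11/40*1/4 + 3/10*1/2 = 121/320
d_2 = (A=27/80, B=91/320, C=121/320)

Answer: 27/80 91/320 121/320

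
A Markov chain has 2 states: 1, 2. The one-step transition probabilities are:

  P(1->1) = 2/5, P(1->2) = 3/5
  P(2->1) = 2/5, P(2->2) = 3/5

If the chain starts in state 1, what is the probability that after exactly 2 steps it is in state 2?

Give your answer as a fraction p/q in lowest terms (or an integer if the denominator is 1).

Answer: 3/5

Derivation:
Computing P^2 by repeated multiplication:
P^1 =
  1: [2/5, 3/5]
  2: [2/5, 3/5]
P^2 =
  1: [2/5, 3/5]
  2: [2/5, 3/5]

(P^2)[1 -> 2] = 3/5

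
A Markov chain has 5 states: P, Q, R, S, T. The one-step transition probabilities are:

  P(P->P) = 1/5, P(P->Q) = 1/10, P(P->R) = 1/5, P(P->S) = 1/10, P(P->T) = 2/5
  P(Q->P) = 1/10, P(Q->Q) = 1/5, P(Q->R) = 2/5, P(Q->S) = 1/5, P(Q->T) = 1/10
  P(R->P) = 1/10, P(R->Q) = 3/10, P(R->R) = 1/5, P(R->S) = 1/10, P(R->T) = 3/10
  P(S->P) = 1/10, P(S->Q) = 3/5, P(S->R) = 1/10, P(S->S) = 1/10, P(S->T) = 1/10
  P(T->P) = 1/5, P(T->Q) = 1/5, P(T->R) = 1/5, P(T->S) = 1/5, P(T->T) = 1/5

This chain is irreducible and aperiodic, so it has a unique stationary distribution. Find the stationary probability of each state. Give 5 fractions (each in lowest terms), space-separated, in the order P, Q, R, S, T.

The stationary distribution satisfies pi = pi * P, i.e.:
  pi_P = 1/5*pi_P + 1/10*pi_Q + 1/10*pi_R + 1/10*pi_S + 1/5*pi_T
  pi_Q = 1/10*pi_P + 1/5*pi_Q + 3/10*pi_R + 3/5*pi_S + 1/5*pi_T
  pi_R = 1/5*pi_P + 2/5*pi_Q + 1/5*pi_R + 1/10*pi_S + 1/5*pi_T
  pi_S = 1/10*pi_P + 1/5*pi_Q + 1/10*pi_R + 1/10*pi_S + 1/5*pi_T
  pi_T = 2/5*pi_P + 1/10*pi_Q + 3/10*pi_R + 1/10*pi_S + 1/5*pi_T
with normalization: pi_P + pi_Q + pi_R + pi_S + pi_T = 1.

Using the first 4 balance equations plus normalization, the linear system A*pi = b is:
  [-4/5, 1/10, 1/10, 1/10, 1/5] . pi = 0
  [1/10, -4/5, 3/10, 3/5, 1/5] . pi = 0
  [1/5, 2/5, -4/5, 1/10, 1/5] . pi = 0
  [1/10, 1/5, 1/10, -9/10, 1/5] . pi = 0
  [1, 1, 1, 1, 1] . pi = 1

Solving yields:
  pi_P = 705/5248
  pi_Q = 1415/5248
  pi_R = 1255/5248
  pi_S = 97/656
  pi_T = 1097/5248

Verification (pi * P):
  705/5248*1/5 + 1415/5248*1/10 + 1255/5248*1/10 + 97/656*1/10 + 1097/5248*1/5 = 705/5248 = pi_P  (ok)
  705/5248*1/10 + 1415/5248*1/5 + 1255/5248*3/10 + 97/656*3/5 + 1097/5248*1/5 = 1415/5248 = pi_Q  (ok)
  705/5248*1/5 + 1415/5248*2/5 + 1255/5248*1/5 + 97/656*1/10 + 1097/5248*1/5 = 1255/5248 = pi_R  (ok)
  705/5248*1/10 + 1415/5248*1/5 + 1255/5248*1/10 + 97/656*1/10 + 1097/5248*1/5 = 97/656 = pi_S  (ok)
  705/5248*2/5 + 1415/5248*1/10 + 1255/5248*3/10 + 97/656*1/10 + 1097/5248*1/5 = 1097/5248 = pi_T  (ok)

Answer: 705/5248 1415/5248 1255/5248 97/656 1097/5248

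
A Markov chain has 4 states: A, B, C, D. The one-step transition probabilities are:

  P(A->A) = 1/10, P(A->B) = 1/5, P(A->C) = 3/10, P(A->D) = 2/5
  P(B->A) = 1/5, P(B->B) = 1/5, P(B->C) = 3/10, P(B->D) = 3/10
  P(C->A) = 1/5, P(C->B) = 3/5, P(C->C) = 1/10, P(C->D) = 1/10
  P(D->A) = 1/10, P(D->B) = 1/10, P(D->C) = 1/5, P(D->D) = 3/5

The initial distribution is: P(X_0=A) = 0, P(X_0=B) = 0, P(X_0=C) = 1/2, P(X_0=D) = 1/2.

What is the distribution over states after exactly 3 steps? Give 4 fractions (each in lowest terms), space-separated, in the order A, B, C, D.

Answer: 73/500 51/200 107/500 77/200

Derivation:
Propagating the distribution step by step (d_{t+1} = d_t * P):
d_0 = (A=0, B=0, C=1/2, D=1/2)
  d_1[A] = 0*1/10 + 0*1/5 + 1/2*1/5 + 1/2*1/10 = 3/20
  d_1[B] = 0*1/5 + 0*1/5 + 1/2*3/5 + 1/2*1/10 = 7/20
  d_1[C] = 0*3/10 + 0*3/10 + 1/2*1/10 + 1/2*1/5 = 3/20
  d_1[D] = 0*2/5 + 0*3/10 + 1/2*1/10 + 1/2*3/5 = 7/20
d_1 = (A=3/20, B=7/20, C=3/20, D=7/20)
  d_2[A] = 3/20*1/10 + 7/20*1/5 + 3/20*1/5 + 7/20*1/10 = 3/20
  d_2[B] = 3/20*1/5 + 7/20*1/5 + 3/20*3/5 + 7/20*1/10 = 9/40
  d_2[C] = 3/20*3/10 + 7/20*3/10 + 3/20*1/10 + 7/20*1/5 = 47/200
  d_2[D] = 3/20*2/5 + 7/20*3/10 + 3/20*1/10 + 7/20*3/5 = 39/100
d_2 = (A=3/20, B=9/40, C=47/200, D=39/100)
  d_3[A] = 3/20*1/10 + 9/40*1/5 + 47/200*1/5 + 39/100*1/10 = 73/500
  d_3[B] = 3/20*1/5 + 9/40*1/5 + 47/200*3/5 + 39/100*1/10 = 51/200
  d_3[C] = 3/20*3/10 + 9/40*3/10 + 47/200*1/10 + 39/100*1/5 = 107/500
  d_3[D] = 3/20*2/5 + 9/40*3/10 + 47/200*1/10 + 39/100*3/5 = 77/200
d_3 = (A=73/500, B=51/200, C=107/500, D=77/200)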